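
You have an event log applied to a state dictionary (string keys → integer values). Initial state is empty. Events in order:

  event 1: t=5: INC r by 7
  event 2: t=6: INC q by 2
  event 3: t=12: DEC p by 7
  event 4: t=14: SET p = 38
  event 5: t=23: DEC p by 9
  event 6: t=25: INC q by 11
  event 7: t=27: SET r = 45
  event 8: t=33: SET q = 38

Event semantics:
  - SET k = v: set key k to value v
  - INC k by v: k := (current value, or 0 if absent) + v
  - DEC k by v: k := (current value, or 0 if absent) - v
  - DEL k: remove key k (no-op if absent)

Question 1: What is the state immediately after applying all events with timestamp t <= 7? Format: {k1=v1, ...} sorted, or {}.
Answer: {q=2, r=7}

Derivation:
Apply events with t <= 7 (2 events):
  after event 1 (t=5: INC r by 7): {r=7}
  after event 2 (t=6: INC q by 2): {q=2, r=7}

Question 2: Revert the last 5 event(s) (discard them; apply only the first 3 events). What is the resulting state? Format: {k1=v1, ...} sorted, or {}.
Answer: {p=-7, q=2, r=7}

Derivation:
Keep first 3 events (discard last 5):
  after event 1 (t=5: INC r by 7): {r=7}
  after event 2 (t=6: INC q by 2): {q=2, r=7}
  after event 3 (t=12: DEC p by 7): {p=-7, q=2, r=7}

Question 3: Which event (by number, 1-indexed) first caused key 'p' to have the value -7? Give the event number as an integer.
Answer: 3

Derivation:
Looking for first event where p becomes -7:
  event 3: p (absent) -> -7  <-- first match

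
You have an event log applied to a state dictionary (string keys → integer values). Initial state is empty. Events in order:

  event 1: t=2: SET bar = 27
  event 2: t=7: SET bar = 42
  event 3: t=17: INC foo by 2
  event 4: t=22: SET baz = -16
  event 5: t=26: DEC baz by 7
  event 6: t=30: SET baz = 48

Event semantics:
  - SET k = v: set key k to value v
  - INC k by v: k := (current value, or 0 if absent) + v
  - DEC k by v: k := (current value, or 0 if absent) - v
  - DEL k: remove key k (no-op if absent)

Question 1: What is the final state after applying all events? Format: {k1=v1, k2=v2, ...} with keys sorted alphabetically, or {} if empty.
Answer: {bar=42, baz=48, foo=2}

Derivation:
  after event 1 (t=2: SET bar = 27): {bar=27}
  after event 2 (t=7: SET bar = 42): {bar=42}
  after event 3 (t=17: INC foo by 2): {bar=42, foo=2}
  after event 4 (t=22: SET baz = -16): {bar=42, baz=-16, foo=2}
  after event 5 (t=26: DEC baz by 7): {bar=42, baz=-23, foo=2}
  after event 6 (t=30: SET baz = 48): {bar=42, baz=48, foo=2}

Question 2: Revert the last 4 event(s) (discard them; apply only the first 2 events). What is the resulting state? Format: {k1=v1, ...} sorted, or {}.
Keep first 2 events (discard last 4):
  after event 1 (t=2: SET bar = 27): {bar=27}
  after event 2 (t=7: SET bar = 42): {bar=42}

Answer: {bar=42}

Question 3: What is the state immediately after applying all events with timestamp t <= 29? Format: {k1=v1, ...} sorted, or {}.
Answer: {bar=42, baz=-23, foo=2}

Derivation:
Apply events with t <= 29 (5 events):
  after event 1 (t=2: SET bar = 27): {bar=27}
  after event 2 (t=7: SET bar = 42): {bar=42}
  after event 3 (t=17: INC foo by 2): {bar=42, foo=2}
  after event 4 (t=22: SET baz = -16): {bar=42, baz=-16, foo=2}
  after event 5 (t=26: DEC baz by 7): {bar=42, baz=-23, foo=2}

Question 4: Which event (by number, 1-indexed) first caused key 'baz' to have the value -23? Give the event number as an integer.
Looking for first event where baz becomes -23:
  event 4: baz = -16
  event 5: baz -16 -> -23  <-- first match

Answer: 5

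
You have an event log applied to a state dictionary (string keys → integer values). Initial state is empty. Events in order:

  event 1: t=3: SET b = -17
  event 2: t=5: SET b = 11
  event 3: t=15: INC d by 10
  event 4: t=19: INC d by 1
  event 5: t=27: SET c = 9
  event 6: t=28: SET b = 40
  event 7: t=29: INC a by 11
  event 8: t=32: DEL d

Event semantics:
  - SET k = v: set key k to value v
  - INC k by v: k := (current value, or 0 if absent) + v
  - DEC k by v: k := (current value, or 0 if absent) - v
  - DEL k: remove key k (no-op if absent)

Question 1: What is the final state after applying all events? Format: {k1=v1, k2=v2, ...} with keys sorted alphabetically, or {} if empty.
  after event 1 (t=3: SET b = -17): {b=-17}
  after event 2 (t=5: SET b = 11): {b=11}
  after event 3 (t=15: INC d by 10): {b=11, d=10}
  after event 4 (t=19: INC d by 1): {b=11, d=11}
  after event 5 (t=27: SET c = 9): {b=11, c=9, d=11}
  after event 6 (t=28: SET b = 40): {b=40, c=9, d=11}
  after event 7 (t=29: INC a by 11): {a=11, b=40, c=9, d=11}
  after event 8 (t=32: DEL d): {a=11, b=40, c=9}

Answer: {a=11, b=40, c=9}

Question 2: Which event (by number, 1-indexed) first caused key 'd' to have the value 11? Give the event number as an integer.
Looking for first event where d becomes 11:
  event 3: d = 10
  event 4: d 10 -> 11  <-- first match

Answer: 4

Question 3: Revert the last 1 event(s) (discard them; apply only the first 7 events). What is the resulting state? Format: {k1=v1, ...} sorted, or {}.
Keep first 7 events (discard last 1):
  after event 1 (t=3: SET b = -17): {b=-17}
  after event 2 (t=5: SET b = 11): {b=11}
  after event 3 (t=15: INC d by 10): {b=11, d=10}
  after event 4 (t=19: INC d by 1): {b=11, d=11}
  after event 5 (t=27: SET c = 9): {b=11, c=9, d=11}
  after event 6 (t=28: SET b = 40): {b=40, c=9, d=11}
  after event 7 (t=29: INC a by 11): {a=11, b=40, c=9, d=11}

Answer: {a=11, b=40, c=9, d=11}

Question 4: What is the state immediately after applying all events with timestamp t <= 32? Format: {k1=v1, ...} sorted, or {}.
Answer: {a=11, b=40, c=9}

Derivation:
Apply events with t <= 32 (8 events):
  after event 1 (t=3: SET b = -17): {b=-17}
  after event 2 (t=5: SET b = 11): {b=11}
  after event 3 (t=15: INC d by 10): {b=11, d=10}
  after event 4 (t=19: INC d by 1): {b=11, d=11}
  after event 5 (t=27: SET c = 9): {b=11, c=9, d=11}
  after event 6 (t=28: SET b = 40): {b=40, c=9, d=11}
  after event 7 (t=29: INC a by 11): {a=11, b=40, c=9, d=11}
  after event 8 (t=32: DEL d): {a=11, b=40, c=9}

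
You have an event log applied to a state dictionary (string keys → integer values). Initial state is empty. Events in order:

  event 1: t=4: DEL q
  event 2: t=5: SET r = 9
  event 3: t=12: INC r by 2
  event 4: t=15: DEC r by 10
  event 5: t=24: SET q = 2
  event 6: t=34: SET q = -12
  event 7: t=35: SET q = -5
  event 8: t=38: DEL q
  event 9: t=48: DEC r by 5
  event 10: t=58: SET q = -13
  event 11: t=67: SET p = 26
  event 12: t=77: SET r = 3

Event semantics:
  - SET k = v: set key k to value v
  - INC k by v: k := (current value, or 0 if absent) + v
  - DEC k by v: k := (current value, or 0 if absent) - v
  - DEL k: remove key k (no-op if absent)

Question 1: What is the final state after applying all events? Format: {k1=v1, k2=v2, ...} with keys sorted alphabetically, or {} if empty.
Answer: {p=26, q=-13, r=3}

Derivation:
  after event 1 (t=4: DEL q): {}
  after event 2 (t=5: SET r = 9): {r=9}
  after event 3 (t=12: INC r by 2): {r=11}
  after event 4 (t=15: DEC r by 10): {r=1}
  after event 5 (t=24: SET q = 2): {q=2, r=1}
  after event 6 (t=34: SET q = -12): {q=-12, r=1}
  after event 7 (t=35: SET q = -5): {q=-5, r=1}
  after event 8 (t=38: DEL q): {r=1}
  after event 9 (t=48: DEC r by 5): {r=-4}
  after event 10 (t=58: SET q = -13): {q=-13, r=-4}
  after event 11 (t=67: SET p = 26): {p=26, q=-13, r=-4}
  after event 12 (t=77: SET r = 3): {p=26, q=-13, r=3}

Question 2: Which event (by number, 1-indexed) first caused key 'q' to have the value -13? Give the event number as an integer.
Answer: 10

Derivation:
Looking for first event where q becomes -13:
  event 5: q = 2
  event 6: q = -12
  event 7: q = -5
  event 8: q = (absent)
  event 10: q (absent) -> -13  <-- first match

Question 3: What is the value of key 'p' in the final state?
Answer: 26

Derivation:
Track key 'p' through all 12 events:
  event 1 (t=4: DEL q): p unchanged
  event 2 (t=5: SET r = 9): p unchanged
  event 3 (t=12: INC r by 2): p unchanged
  event 4 (t=15: DEC r by 10): p unchanged
  event 5 (t=24: SET q = 2): p unchanged
  event 6 (t=34: SET q = -12): p unchanged
  event 7 (t=35: SET q = -5): p unchanged
  event 8 (t=38: DEL q): p unchanged
  event 9 (t=48: DEC r by 5): p unchanged
  event 10 (t=58: SET q = -13): p unchanged
  event 11 (t=67: SET p = 26): p (absent) -> 26
  event 12 (t=77: SET r = 3): p unchanged
Final: p = 26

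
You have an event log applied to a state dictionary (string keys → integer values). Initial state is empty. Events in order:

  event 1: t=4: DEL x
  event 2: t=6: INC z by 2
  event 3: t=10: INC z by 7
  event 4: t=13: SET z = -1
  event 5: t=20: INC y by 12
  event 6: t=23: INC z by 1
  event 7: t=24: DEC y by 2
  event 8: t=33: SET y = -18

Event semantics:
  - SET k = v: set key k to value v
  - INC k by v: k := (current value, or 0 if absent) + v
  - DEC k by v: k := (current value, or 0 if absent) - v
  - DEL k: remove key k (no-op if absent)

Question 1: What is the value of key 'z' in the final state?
Answer: 0

Derivation:
Track key 'z' through all 8 events:
  event 1 (t=4: DEL x): z unchanged
  event 2 (t=6: INC z by 2): z (absent) -> 2
  event 3 (t=10: INC z by 7): z 2 -> 9
  event 4 (t=13: SET z = -1): z 9 -> -1
  event 5 (t=20: INC y by 12): z unchanged
  event 6 (t=23: INC z by 1): z -1 -> 0
  event 7 (t=24: DEC y by 2): z unchanged
  event 8 (t=33: SET y = -18): z unchanged
Final: z = 0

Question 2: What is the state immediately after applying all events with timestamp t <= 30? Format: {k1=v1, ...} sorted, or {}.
Apply events with t <= 30 (7 events):
  after event 1 (t=4: DEL x): {}
  after event 2 (t=6: INC z by 2): {z=2}
  after event 3 (t=10: INC z by 7): {z=9}
  after event 4 (t=13: SET z = -1): {z=-1}
  after event 5 (t=20: INC y by 12): {y=12, z=-1}
  after event 6 (t=23: INC z by 1): {y=12, z=0}
  after event 7 (t=24: DEC y by 2): {y=10, z=0}

Answer: {y=10, z=0}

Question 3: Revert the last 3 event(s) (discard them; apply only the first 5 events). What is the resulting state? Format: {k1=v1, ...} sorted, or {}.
Answer: {y=12, z=-1}

Derivation:
Keep first 5 events (discard last 3):
  after event 1 (t=4: DEL x): {}
  after event 2 (t=6: INC z by 2): {z=2}
  after event 3 (t=10: INC z by 7): {z=9}
  after event 4 (t=13: SET z = -1): {z=-1}
  after event 5 (t=20: INC y by 12): {y=12, z=-1}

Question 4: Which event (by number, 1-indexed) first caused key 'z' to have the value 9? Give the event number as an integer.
Looking for first event where z becomes 9:
  event 2: z = 2
  event 3: z 2 -> 9  <-- first match

Answer: 3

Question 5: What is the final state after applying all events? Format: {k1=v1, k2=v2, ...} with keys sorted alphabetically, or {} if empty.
Answer: {y=-18, z=0}

Derivation:
  after event 1 (t=4: DEL x): {}
  after event 2 (t=6: INC z by 2): {z=2}
  after event 3 (t=10: INC z by 7): {z=9}
  after event 4 (t=13: SET z = -1): {z=-1}
  after event 5 (t=20: INC y by 12): {y=12, z=-1}
  after event 6 (t=23: INC z by 1): {y=12, z=0}
  after event 7 (t=24: DEC y by 2): {y=10, z=0}
  after event 8 (t=33: SET y = -18): {y=-18, z=0}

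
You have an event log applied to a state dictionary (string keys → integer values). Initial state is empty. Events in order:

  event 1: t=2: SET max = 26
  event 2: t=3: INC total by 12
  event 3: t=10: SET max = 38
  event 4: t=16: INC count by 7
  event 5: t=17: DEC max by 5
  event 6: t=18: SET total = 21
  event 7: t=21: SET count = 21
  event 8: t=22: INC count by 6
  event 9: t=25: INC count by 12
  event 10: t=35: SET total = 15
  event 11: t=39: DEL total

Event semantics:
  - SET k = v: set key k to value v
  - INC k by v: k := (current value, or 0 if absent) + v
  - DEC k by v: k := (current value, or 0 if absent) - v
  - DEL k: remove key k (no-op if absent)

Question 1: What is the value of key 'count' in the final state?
Track key 'count' through all 11 events:
  event 1 (t=2: SET max = 26): count unchanged
  event 2 (t=3: INC total by 12): count unchanged
  event 3 (t=10: SET max = 38): count unchanged
  event 4 (t=16: INC count by 7): count (absent) -> 7
  event 5 (t=17: DEC max by 5): count unchanged
  event 6 (t=18: SET total = 21): count unchanged
  event 7 (t=21: SET count = 21): count 7 -> 21
  event 8 (t=22: INC count by 6): count 21 -> 27
  event 9 (t=25: INC count by 12): count 27 -> 39
  event 10 (t=35: SET total = 15): count unchanged
  event 11 (t=39: DEL total): count unchanged
Final: count = 39

Answer: 39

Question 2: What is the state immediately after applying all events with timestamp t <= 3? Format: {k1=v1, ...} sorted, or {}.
Apply events with t <= 3 (2 events):
  after event 1 (t=2: SET max = 26): {max=26}
  after event 2 (t=3: INC total by 12): {max=26, total=12}

Answer: {max=26, total=12}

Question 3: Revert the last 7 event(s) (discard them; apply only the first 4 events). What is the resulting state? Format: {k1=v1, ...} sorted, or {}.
Keep first 4 events (discard last 7):
  after event 1 (t=2: SET max = 26): {max=26}
  after event 2 (t=3: INC total by 12): {max=26, total=12}
  after event 3 (t=10: SET max = 38): {max=38, total=12}
  after event 4 (t=16: INC count by 7): {count=7, max=38, total=12}

Answer: {count=7, max=38, total=12}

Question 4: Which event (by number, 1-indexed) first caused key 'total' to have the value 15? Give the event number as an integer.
Looking for first event where total becomes 15:
  event 2: total = 12
  event 3: total = 12
  event 4: total = 12
  event 5: total = 12
  event 6: total = 21
  event 7: total = 21
  event 8: total = 21
  event 9: total = 21
  event 10: total 21 -> 15  <-- first match

Answer: 10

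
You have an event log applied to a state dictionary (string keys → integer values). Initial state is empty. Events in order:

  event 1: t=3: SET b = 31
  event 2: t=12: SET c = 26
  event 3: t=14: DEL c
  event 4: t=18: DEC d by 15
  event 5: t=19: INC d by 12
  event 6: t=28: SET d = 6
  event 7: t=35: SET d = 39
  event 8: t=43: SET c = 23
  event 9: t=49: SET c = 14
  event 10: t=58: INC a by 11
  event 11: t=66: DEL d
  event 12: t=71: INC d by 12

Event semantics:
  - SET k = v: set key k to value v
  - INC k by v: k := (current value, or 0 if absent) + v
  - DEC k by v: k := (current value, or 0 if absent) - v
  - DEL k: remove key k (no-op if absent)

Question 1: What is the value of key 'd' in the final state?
Answer: 12

Derivation:
Track key 'd' through all 12 events:
  event 1 (t=3: SET b = 31): d unchanged
  event 2 (t=12: SET c = 26): d unchanged
  event 3 (t=14: DEL c): d unchanged
  event 4 (t=18: DEC d by 15): d (absent) -> -15
  event 5 (t=19: INC d by 12): d -15 -> -3
  event 6 (t=28: SET d = 6): d -3 -> 6
  event 7 (t=35: SET d = 39): d 6 -> 39
  event 8 (t=43: SET c = 23): d unchanged
  event 9 (t=49: SET c = 14): d unchanged
  event 10 (t=58: INC a by 11): d unchanged
  event 11 (t=66: DEL d): d 39 -> (absent)
  event 12 (t=71: INC d by 12): d (absent) -> 12
Final: d = 12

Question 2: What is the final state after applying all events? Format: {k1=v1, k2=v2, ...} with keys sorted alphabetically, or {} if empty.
Answer: {a=11, b=31, c=14, d=12}

Derivation:
  after event 1 (t=3: SET b = 31): {b=31}
  after event 2 (t=12: SET c = 26): {b=31, c=26}
  after event 3 (t=14: DEL c): {b=31}
  after event 4 (t=18: DEC d by 15): {b=31, d=-15}
  after event 5 (t=19: INC d by 12): {b=31, d=-3}
  after event 6 (t=28: SET d = 6): {b=31, d=6}
  after event 7 (t=35: SET d = 39): {b=31, d=39}
  after event 8 (t=43: SET c = 23): {b=31, c=23, d=39}
  after event 9 (t=49: SET c = 14): {b=31, c=14, d=39}
  after event 10 (t=58: INC a by 11): {a=11, b=31, c=14, d=39}
  after event 11 (t=66: DEL d): {a=11, b=31, c=14}
  after event 12 (t=71: INC d by 12): {a=11, b=31, c=14, d=12}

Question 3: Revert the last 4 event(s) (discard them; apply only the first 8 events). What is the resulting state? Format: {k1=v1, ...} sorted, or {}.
Answer: {b=31, c=23, d=39}

Derivation:
Keep first 8 events (discard last 4):
  after event 1 (t=3: SET b = 31): {b=31}
  after event 2 (t=12: SET c = 26): {b=31, c=26}
  after event 3 (t=14: DEL c): {b=31}
  after event 4 (t=18: DEC d by 15): {b=31, d=-15}
  after event 5 (t=19: INC d by 12): {b=31, d=-3}
  after event 6 (t=28: SET d = 6): {b=31, d=6}
  after event 7 (t=35: SET d = 39): {b=31, d=39}
  after event 8 (t=43: SET c = 23): {b=31, c=23, d=39}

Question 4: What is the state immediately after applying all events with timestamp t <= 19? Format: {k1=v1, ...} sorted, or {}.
Apply events with t <= 19 (5 events):
  after event 1 (t=3: SET b = 31): {b=31}
  after event 2 (t=12: SET c = 26): {b=31, c=26}
  after event 3 (t=14: DEL c): {b=31}
  after event 4 (t=18: DEC d by 15): {b=31, d=-15}
  after event 5 (t=19: INC d by 12): {b=31, d=-3}

Answer: {b=31, d=-3}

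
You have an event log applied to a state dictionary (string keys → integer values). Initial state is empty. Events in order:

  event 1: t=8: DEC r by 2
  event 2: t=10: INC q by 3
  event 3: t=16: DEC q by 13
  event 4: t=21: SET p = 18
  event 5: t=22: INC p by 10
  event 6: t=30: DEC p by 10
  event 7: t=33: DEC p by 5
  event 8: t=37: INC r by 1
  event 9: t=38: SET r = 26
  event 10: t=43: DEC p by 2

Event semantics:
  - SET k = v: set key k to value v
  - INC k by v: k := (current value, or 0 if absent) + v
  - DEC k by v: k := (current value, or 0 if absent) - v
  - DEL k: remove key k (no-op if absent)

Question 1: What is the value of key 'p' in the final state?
Track key 'p' through all 10 events:
  event 1 (t=8: DEC r by 2): p unchanged
  event 2 (t=10: INC q by 3): p unchanged
  event 3 (t=16: DEC q by 13): p unchanged
  event 4 (t=21: SET p = 18): p (absent) -> 18
  event 5 (t=22: INC p by 10): p 18 -> 28
  event 6 (t=30: DEC p by 10): p 28 -> 18
  event 7 (t=33: DEC p by 5): p 18 -> 13
  event 8 (t=37: INC r by 1): p unchanged
  event 9 (t=38: SET r = 26): p unchanged
  event 10 (t=43: DEC p by 2): p 13 -> 11
Final: p = 11

Answer: 11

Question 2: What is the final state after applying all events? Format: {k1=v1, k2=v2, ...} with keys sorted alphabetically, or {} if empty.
  after event 1 (t=8: DEC r by 2): {r=-2}
  after event 2 (t=10: INC q by 3): {q=3, r=-2}
  after event 3 (t=16: DEC q by 13): {q=-10, r=-2}
  after event 4 (t=21: SET p = 18): {p=18, q=-10, r=-2}
  after event 5 (t=22: INC p by 10): {p=28, q=-10, r=-2}
  after event 6 (t=30: DEC p by 10): {p=18, q=-10, r=-2}
  after event 7 (t=33: DEC p by 5): {p=13, q=-10, r=-2}
  after event 8 (t=37: INC r by 1): {p=13, q=-10, r=-1}
  after event 9 (t=38: SET r = 26): {p=13, q=-10, r=26}
  after event 10 (t=43: DEC p by 2): {p=11, q=-10, r=26}

Answer: {p=11, q=-10, r=26}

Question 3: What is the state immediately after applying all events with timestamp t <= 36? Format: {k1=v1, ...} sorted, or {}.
Answer: {p=13, q=-10, r=-2}

Derivation:
Apply events with t <= 36 (7 events):
  after event 1 (t=8: DEC r by 2): {r=-2}
  after event 2 (t=10: INC q by 3): {q=3, r=-2}
  after event 3 (t=16: DEC q by 13): {q=-10, r=-2}
  after event 4 (t=21: SET p = 18): {p=18, q=-10, r=-2}
  after event 5 (t=22: INC p by 10): {p=28, q=-10, r=-2}
  after event 6 (t=30: DEC p by 10): {p=18, q=-10, r=-2}
  after event 7 (t=33: DEC p by 5): {p=13, q=-10, r=-2}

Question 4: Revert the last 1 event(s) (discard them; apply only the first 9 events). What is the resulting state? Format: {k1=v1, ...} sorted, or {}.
Keep first 9 events (discard last 1):
  after event 1 (t=8: DEC r by 2): {r=-2}
  after event 2 (t=10: INC q by 3): {q=3, r=-2}
  after event 3 (t=16: DEC q by 13): {q=-10, r=-2}
  after event 4 (t=21: SET p = 18): {p=18, q=-10, r=-2}
  after event 5 (t=22: INC p by 10): {p=28, q=-10, r=-2}
  after event 6 (t=30: DEC p by 10): {p=18, q=-10, r=-2}
  after event 7 (t=33: DEC p by 5): {p=13, q=-10, r=-2}
  after event 8 (t=37: INC r by 1): {p=13, q=-10, r=-1}
  after event 9 (t=38: SET r = 26): {p=13, q=-10, r=26}

Answer: {p=13, q=-10, r=26}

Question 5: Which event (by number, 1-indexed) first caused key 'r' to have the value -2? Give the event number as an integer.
Looking for first event where r becomes -2:
  event 1: r (absent) -> -2  <-- first match

Answer: 1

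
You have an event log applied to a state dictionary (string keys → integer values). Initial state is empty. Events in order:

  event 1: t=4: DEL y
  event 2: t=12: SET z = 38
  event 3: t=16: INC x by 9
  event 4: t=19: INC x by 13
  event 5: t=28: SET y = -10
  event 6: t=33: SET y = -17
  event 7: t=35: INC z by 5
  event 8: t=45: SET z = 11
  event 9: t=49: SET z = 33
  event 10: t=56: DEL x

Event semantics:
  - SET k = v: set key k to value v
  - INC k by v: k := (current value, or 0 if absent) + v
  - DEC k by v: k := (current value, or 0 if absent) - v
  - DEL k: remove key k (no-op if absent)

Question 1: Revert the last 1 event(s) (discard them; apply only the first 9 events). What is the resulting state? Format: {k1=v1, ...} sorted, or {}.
Answer: {x=22, y=-17, z=33}

Derivation:
Keep first 9 events (discard last 1):
  after event 1 (t=4: DEL y): {}
  after event 2 (t=12: SET z = 38): {z=38}
  after event 3 (t=16: INC x by 9): {x=9, z=38}
  after event 4 (t=19: INC x by 13): {x=22, z=38}
  after event 5 (t=28: SET y = -10): {x=22, y=-10, z=38}
  after event 6 (t=33: SET y = -17): {x=22, y=-17, z=38}
  after event 7 (t=35: INC z by 5): {x=22, y=-17, z=43}
  after event 8 (t=45: SET z = 11): {x=22, y=-17, z=11}
  after event 9 (t=49: SET z = 33): {x=22, y=-17, z=33}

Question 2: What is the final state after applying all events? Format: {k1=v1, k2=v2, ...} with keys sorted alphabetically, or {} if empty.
  after event 1 (t=4: DEL y): {}
  after event 2 (t=12: SET z = 38): {z=38}
  after event 3 (t=16: INC x by 9): {x=9, z=38}
  after event 4 (t=19: INC x by 13): {x=22, z=38}
  after event 5 (t=28: SET y = -10): {x=22, y=-10, z=38}
  after event 6 (t=33: SET y = -17): {x=22, y=-17, z=38}
  after event 7 (t=35: INC z by 5): {x=22, y=-17, z=43}
  after event 8 (t=45: SET z = 11): {x=22, y=-17, z=11}
  after event 9 (t=49: SET z = 33): {x=22, y=-17, z=33}
  after event 10 (t=56: DEL x): {y=-17, z=33}

Answer: {y=-17, z=33}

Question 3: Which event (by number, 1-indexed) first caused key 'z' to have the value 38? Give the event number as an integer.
Answer: 2

Derivation:
Looking for first event where z becomes 38:
  event 2: z (absent) -> 38  <-- first match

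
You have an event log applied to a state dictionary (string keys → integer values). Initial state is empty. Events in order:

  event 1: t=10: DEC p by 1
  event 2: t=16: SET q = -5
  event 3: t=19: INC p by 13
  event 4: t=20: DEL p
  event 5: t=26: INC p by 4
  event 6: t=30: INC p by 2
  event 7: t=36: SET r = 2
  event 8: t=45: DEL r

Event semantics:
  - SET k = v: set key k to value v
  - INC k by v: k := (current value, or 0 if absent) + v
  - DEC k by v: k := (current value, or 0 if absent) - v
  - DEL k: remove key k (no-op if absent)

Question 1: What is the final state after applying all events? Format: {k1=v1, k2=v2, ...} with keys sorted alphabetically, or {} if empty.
  after event 1 (t=10: DEC p by 1): {p=-1}
  after event 2 (t=16: SET q = -5): {p=-1, q=-5}
  after event 3 (t=19: INC p by 13): {p=12, q=-5}
  after event 4 (t=20: DEL p): {q=-5}
  after event 5 (t=26: INC p by 4): {p=4, q=-5}
  after event 6 (t=30: INC p by 2): {p=6, q=-5}
  after event 7 (t=36: SET r = 2): {p=6, q=-5, r=2}
  after event 8 (t=45: DEL r): {p=6, q=-5}

Answer: {p=6, q=-5}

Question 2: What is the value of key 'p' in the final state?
Answer: 6

Derivation:
Track key 'p' through all 8 events:
  event 1 (t=10: DEC p by 1): p (absent) -> -1
  event 2 (t=16: SET q = -5): p unchanged
  event 3 (t=19: INC p by 13): p -1 -> 12
  event 4 (t=20: DEL p): p 12 -> (absent)
  event 5 (t=26: INC p by 4): p (absent) -> 4
  event 6 (t=30: INC p by 2): p 4 -> 6
  event 7 (t=36: SET r = 2): p unchanged
  event 8 (t=45: DEL r): p unchanged
Final: p = 6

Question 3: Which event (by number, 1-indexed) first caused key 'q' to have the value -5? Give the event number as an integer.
Looking for first event where q becomes -5:
  event 2: q (absent) -> -5  <-- first match

Answer: 2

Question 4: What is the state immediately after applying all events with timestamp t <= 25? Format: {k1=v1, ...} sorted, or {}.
Answer: {q=-5}

Derivation:
Apply events with t <= 25 (4 events):
  after event 1 (t=10: DEC p by 1): {p=-1}
  after event 2 (t=16: SET q = -5): {p=-1, q=-5}
  after event 3 (t=19: INC p by 13): {p=12, q=-5}
  after event 4 (t=20: DEL p): {q=-5}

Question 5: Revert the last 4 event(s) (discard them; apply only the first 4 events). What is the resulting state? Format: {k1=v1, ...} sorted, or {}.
Answer: {q=-5}

Derivation:
Keep first 4 events (discard last 4):
  after event 1 (t=10: DEC p by 1): {p=-1}
  after event 2 (t=16: SET q = -5): {p=-1, q=-5}
  after event 3 (t=19: INC p by 13): {p=12, q=-5}
  after event 4 (t=20: DEL p): {q=-5}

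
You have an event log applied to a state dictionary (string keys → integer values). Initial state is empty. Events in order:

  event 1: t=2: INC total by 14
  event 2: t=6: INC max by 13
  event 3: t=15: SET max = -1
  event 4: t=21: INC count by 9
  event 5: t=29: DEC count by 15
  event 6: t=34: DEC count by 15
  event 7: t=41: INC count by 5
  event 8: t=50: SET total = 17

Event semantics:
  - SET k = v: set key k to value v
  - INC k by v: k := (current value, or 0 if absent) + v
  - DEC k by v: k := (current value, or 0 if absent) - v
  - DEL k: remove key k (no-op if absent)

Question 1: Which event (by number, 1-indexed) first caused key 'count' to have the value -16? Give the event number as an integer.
Looking for first event where count becomes -16:
  event 4: count = 9
  event 5: count = -6
  event 6: count = -21
  event 7: count -21 -> -16  <-- first match

Answer: 7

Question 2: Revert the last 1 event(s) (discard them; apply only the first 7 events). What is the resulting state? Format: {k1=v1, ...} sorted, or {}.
Answer: {count=-16, max=-1, total=14}

Derivation:
Keep first 7 events (discard last 1):
  after event 1 (t=2: INC total by 14): {total=14}
  after event 2 (t=6: INC max by 13): {max=13, total=14}
  after event 3 (t=15: SET max = -1): {max=-1, total=14}
  after event 4 (t=21: INC count by 9): {count=9, max=-1, total=14}
  after event 5 (t=29: DEC count by 15): {count=-6, max=-1, total=14}
  after event 6 (t=34: DEC count by 15): {count=-21, max=-1, total=14}
  after event 7 (t=41: INC count by 5): {count=-16, max=-1, total=14}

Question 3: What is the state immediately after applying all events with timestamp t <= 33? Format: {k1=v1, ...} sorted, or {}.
Apply events with t <= 33 (5 events):
  after event 1 (t=2: INC total by 14): {total=14}
  after event 2 (t=6: INC max by 13): {max=13, total=14}
  after event 3 (t=15: SET max = -1): {max=-1, total=14}
  after event 4 (t=21: INC count by 9): {count=9, max=-1, total=14}
  after event 5 (t=29: DEC count by 15): {count=-6, max=-1, total=14}

Answer: {count=-6, max=-1, total=14}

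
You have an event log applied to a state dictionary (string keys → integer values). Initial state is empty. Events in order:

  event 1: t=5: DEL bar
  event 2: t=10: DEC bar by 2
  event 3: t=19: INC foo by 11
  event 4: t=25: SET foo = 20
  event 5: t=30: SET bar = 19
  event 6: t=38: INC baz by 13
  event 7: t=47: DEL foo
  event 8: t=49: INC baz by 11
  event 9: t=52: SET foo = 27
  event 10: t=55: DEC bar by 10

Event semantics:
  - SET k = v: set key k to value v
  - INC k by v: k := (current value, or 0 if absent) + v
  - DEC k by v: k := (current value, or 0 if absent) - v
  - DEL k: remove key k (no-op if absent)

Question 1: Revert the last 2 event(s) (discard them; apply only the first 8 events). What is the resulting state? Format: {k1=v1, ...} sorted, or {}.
Answer: {bar=19, baz=24}

Derivation:
Keep first 8 events (discard last 2):
  after event 1 (t=5: DEL bar): {}
  after event 2 (t=10: DEC bar by 2): {bar=-2}
  after event 3 (t=19: INC foo by 11): {bar=-2, foo=11}
  after event 4 (t=25: SET foo = 20): {bar=-2, foo=20}
  after event 5 (t=30: SET bar = 19): {bar=19, foo=20}
  after event 6 (t=38: INC baz by 13): {bar=19, baz=13, foo=20}
  after event 7 (t=47: DEL foo): {bar=19, baz=13}
  after event 8 (t=49: INC baz by 11): {bar=19, baz=24}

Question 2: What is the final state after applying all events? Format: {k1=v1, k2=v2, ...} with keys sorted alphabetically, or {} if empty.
  after event 1 (t=5: DEL bar): {}
  after event 2 (t=10: DEC bar by 2): {bar=-2}
  after event 3 (t=19: INC foo by 11): {bar=-2, foo=11}
  after event 4 (t=25: SET foo = 20): {bar=-2, foo=20}
  after event 5 (t=30: SET bar = 19): {bar=19, foo=20}
  after event 6 (t=38: INC baz by 13): {bar=19, baz=13, foo=20}
  after event 7 (t=47: DEL foo): {bar=19, baz=13}
  after event 8 (t=49: INC baz by 11): {bar=19, baz=24}
  after event 9 (t=52: SET foo = 27): {bar=19, baz=24, foo=27}
  after event 10 (t=55: DEC bar by 10): {bar=9, baz=24, foo=27}

Answer: {bar=9, baz=24, foo=27}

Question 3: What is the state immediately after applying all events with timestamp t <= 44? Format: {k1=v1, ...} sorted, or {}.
Apply events with t <= 44 (6 events):
  after event 1 (t=5: DEL bar): {}
  after event 2 (t=10: DEC bar by 2): {bar=-2}
  after event 3 (t=19: INC foo by 11): {bar=-2, foo=11}
  after event 4 (t=25: SET foo = 20): {bar=-2, foo=20}
  after event 5 (t=30: SET bar = 19): {bar=19, foo=20}
  after event 6 (t=38: INC baz by 13): {bar=19, baz=13, foo=20}

Answer: {bar=19, baz=13, foo=20}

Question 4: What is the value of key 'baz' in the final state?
Answer: 24

Derivation:
Track key 'baz' through all 10 events:
  event 1 (t=5: DEL bar): baz unchanged
  event 2 (t=10: DEC bar by 2): baz unchanged
  event 3 (t=19: INC foo by 11): baz unchanged
  event 4 (t=25: SET foo = 20): baz unchanged
  event 5 (t=30: SET bar = 19): baz unchanged
  event 6 (t=38: INC baz by 13): baz (absent) -> 13
  event 7 (t=47: DEL foo): baz unchanged
  event 8 (t=49: INC baz by 11): baz 13 -> 24
  event 9 (t=52: SET foo = 27): baz unchanged
  event 10 (t=55: DEC bar by 10): baz unchanged
Final: baz = 24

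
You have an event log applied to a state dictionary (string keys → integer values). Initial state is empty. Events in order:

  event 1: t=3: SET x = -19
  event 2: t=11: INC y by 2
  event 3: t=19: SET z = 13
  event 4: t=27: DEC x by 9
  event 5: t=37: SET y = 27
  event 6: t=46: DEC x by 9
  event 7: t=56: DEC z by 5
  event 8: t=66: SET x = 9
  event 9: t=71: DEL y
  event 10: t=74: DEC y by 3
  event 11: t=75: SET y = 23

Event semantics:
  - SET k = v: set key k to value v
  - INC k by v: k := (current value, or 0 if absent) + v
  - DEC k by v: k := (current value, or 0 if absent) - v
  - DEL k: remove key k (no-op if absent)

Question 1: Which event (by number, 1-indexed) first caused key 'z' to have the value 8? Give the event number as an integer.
Answer: 7

Derivation:
Looking for first event where z becomes 8:
  event 3: z = 13
  event 4: z = 13
  event 5: z = 13
  event 6: z = 13
  event 7: z 13 -> 8  <-- first match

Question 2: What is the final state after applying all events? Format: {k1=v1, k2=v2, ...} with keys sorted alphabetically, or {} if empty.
  after event 1 (t=3: SET x = -19): {x=-19}
  after event 2 (t=11: INC y by 2): {x=-19, y=2}
  after event 3 (t=19: SET z = 13): {x=-19, y=2, z=13}
  after event 4 (t=27: DEC x by 9): {x=-28, y=2, z=13}
  after event 5 (t=37: SET y = 27): {x=-28, y=27, z=13}
  after event 6 (t=46: DEC x by 9): {x=-37, y=27, z=13}
  after event 7 (t=56: DEC z by 5): {x=-37, y=27, z=8}
  after event 8 (t=66: SET x = 9): {x=9, y=27, z=8}
  after event 9 (t=71: DEL y): {x=9, z=8}
  after event 10 (t=74: DEC y by 3): {x=9, y=-3, z=8}
  after event 11 (t=75: SET y = 23): {x=9, y=23, z=8}

Answer: {x=9, y=23, z=8}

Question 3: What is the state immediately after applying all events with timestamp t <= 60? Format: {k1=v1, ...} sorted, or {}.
Answer: {x=-37, y=27, z=8}

Derivation:
Apply events with t <= 60 (7 events):
  after event 1 (t=3: SET x = -19): {x=-19}
  after event 2 (t=11: INC y by 2): {x=-19, y=2}
  after event 3 (t=19: SET z = 13): {x=-19, y=2, z=13}
  after event 4 (t=27: DEC x by 9): {x=-28, y=2, z=13}
  after event 5 (t=37: SET y = 27): {x=-28, y=27, z=13}
  after event 6 (t=46: DEC x by 9): {x=-37, y=27, z=13}
  after event 7 (t=56: DEC z by 5): {x=-37, y=27, z=8}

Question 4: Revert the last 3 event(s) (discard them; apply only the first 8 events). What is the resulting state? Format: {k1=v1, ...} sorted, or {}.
Answer: {x=9, y=27, z=8}

Derivation:
Keep first 8 events (discard last 3):
  after event 1 (t=3: SET x = -19): {x=-19}
  after event 2 (t=11: INC y by 2): {x=-19, y=2}
  after event 3 (t=19: SET z = 13): {x=-19, y=2, z=13}
  after event 4 (t=27: DEC x by 9): {x=-28, y=2, z=13}
  after event 5 (t=37: SET y = 27): {x=-28, y=27, z=13}
  after event 6 (t=46: DEC x by 9): {x=-37, y=27, z=13}
  after event 7 (t=56: DEC z by 5): {x=-37, y=27, z=8}
  after event 8 (t=66: SET x = 9): {x=9, y=27, z=8}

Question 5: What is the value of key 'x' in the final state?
Answer: 9

Derivation:
Track key 'x' through all 11 events:
  event 1 (t=3: SET x = -19): x (absent) -> -19
  event 2 (t=11: INC y by 2): x unchanged
  event 3 (t=19: SET z = 13): x unchanged
  event 4 (t=27: DEC x by 9): x -19 -> -28
  event 5 (t=37: SET y = 27): x unchanged
  event 6 (t=46: DEC x by 9): x -28 -> -37
  event 7 (t=56: DEC z by 5): x unchanged
  event 8 (t=66: SET x = 9): x -37 -> 9
  event 9 (t=71: DEL y): x unchanged
  event 10 (t=74: DEC y by 3): x unchanged
  event 11 (t=75: SET y = 23): x unchanged
Final: x = 9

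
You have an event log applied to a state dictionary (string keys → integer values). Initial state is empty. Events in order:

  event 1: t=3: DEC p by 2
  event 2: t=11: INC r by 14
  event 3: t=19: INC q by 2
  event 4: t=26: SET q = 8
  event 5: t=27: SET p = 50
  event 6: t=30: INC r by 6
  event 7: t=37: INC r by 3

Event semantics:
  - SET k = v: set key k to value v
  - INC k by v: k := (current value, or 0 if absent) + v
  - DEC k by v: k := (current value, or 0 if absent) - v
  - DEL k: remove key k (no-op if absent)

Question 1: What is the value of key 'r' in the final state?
Track key 'r' through all 7 events:
  event 1 (t=3: DEC p by 2): r unchanged
  event 2 (t=11: INC r by 14): r (absent) -> 14
  event 3 (t=19: INC q by 2): r unchanged
  event 4 (t=26: SET q = 8): r unchanged
  event 5 (t=27: SET p = 50): r unchanged
  event 6 (t=30: INC r by 6): r 14 -> 20
  event 7 (t=37: INC r by 3): r 20 -> 23
Final: r = 23

Answer: 23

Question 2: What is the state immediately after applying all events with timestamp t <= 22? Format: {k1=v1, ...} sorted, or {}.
Apply events with t <= 22 (3 events):
  after event 1 (t=3: DEC p by 2): {p=-2}
  after event 2 (t=11: INC r by 14): {p=-2, r=14}
  after event 3 (t=19: INC q by 2): {p=-2, q=2, r=14}

Answer: {p=-2, q=2, r=14}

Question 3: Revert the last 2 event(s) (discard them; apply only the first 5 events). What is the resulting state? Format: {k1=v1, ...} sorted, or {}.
Keep first 5 events (discard last 2):
  after event 1 (t=3: DEC p by 2): {p=-2}
  after event 2 (t=11: INC r by 14): {p=-2, r=14}
  after event 3 (t=19: INC q by 2): {p=-2, q=2, r=14}
  after event 4 (t=26: SET q = 8): {p=-2, q=8, r=14}
  after event 5 (t=27: SET p = 50): {p=50, q=8, r=14}

Answer: {p=50, q=8, r=14}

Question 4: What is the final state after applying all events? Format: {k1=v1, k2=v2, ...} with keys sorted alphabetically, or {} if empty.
  after event 1 (t=3: DEC p by 2): {p=-2}
  after event 2 (t=11: INC r by 14): {p=-2, r=14}
  after event 3 (t=19: INC q by 2): {p=-2, q=2, r=14}
  after event 4 (t=26: SET q = 8): {p=-2, q=8, r=14}
  after event 5 (t=27: SET p = 50): {p=50, q=8, r=14}
  after event 6 (t=30: INC r by 6): {p=50, q=8, r=20}
  after event 7 (t=37: INC r by 3): {p=50, q=8, r=23}

Answer: {p=50, q=8, r=23}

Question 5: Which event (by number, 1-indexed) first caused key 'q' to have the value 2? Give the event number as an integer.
Answer: 3

Derivation:
Looking for first event where q becomes 2:
  event 3: q (absent) -> 2  <-- first match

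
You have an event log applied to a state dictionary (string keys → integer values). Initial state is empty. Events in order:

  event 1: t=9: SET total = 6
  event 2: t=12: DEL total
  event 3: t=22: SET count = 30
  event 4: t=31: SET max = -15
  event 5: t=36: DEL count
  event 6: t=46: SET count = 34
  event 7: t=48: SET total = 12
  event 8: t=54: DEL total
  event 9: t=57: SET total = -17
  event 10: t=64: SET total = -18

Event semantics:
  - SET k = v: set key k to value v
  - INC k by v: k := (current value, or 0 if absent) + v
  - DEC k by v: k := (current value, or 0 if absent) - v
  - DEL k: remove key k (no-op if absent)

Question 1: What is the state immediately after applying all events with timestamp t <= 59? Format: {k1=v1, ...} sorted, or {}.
Apply events with t <= 59 (9 events):
  after event 1 (t=9: SET total = 6): {total=6}
  after event 2 (t=12: DEL total): {}
  after event 3 (t=22: SET count = 30): {count=30}
  after event 4 (t=31: SET max = -15): {count=30, max=-15}
  after event 5 (t=36: DEL count): {max=-15}
  after event 6 (t=46: SET count = 34): {count=34, max=-15}
  after event 7 (t=48: SET total = 12): {count=34, max=-15, total=12}
  after event 8 (t=54: DEL total): {count=34, max=-15}
  after event 9 (t=57: SET total = -17): {count=34, max=-15, total=-17}

Answer: {count=34, max=-15, total=-17}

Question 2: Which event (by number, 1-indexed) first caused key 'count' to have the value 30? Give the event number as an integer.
Looking for first event where count becomes 30:
  event 3: count (absent) -> 30  <-- first match

Answer: 3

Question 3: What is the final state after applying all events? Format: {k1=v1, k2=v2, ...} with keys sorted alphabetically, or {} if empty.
Answer: {count=34, max=-15, total=-18}

Derivation:
  after event 1 (t=9: SET total = 6): {total=6}
  after event 2 (t=12: DEL total): {}
  after event 3 (t=22: SET count = 30): {count=30}
  after event 4 (t=31: SET max = -15): {count=30, max=-15}
  after event 5 (t=36: DEL count): {max=-15}
  after event 6 (t=46: SET count = 34): {count=34, max=-15}
  after event 7 (t=48: SET total = 12): {count=34, max=-15, total=12}
  after event 8 (t=54: DEL total): {count=34, max=-15}
  after event 9 (t=57: SET total = -17): {count=34, max=-15, total=-17}
  after event 10 (t=64: SET total = -18): {count=34, max=-15, total=-18}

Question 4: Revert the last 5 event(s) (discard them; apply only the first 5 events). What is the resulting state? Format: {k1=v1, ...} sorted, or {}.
Answer: {max=-15}

Derivation:
Keep first 5 events (discard last 5):
  after event 1 (t=9: SET total = 6): {total=6}
  after event 2 (t=12: DEL total): {}
  after event 3 (t=22: SET count = 30): {count=30}
  after event 4 (t=31: SET max = -15): {count=30, max=-15}
  after event 5 (t=36: DEL count): {max=-15}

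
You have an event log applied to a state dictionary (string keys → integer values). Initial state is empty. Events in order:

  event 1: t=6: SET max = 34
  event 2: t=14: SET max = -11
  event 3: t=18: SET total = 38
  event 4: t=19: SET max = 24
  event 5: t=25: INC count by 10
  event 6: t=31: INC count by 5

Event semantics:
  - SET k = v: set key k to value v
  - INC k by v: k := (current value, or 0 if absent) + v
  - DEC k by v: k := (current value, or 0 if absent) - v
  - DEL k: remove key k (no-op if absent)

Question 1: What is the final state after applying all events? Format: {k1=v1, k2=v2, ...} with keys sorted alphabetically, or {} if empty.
  after event 1 (t=6: SET max = 34): {max=34}
  after event 2 (t=14: SET max = -11): {max=-11}
  after event 3 (t=18: SET total = 38): {max=-11, total=38}
  after event 4 (t=19: SET max = 24): {max=24, total=38}
  after event 5 (t=25: INC count by 10): {count=10, max=24, total=38}
  after event 6 (t=31: INC count by 5): {count=15, max=24, total=38}

Answer: {count=15, max=24, total=38}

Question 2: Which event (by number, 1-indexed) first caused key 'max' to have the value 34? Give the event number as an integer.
Looking for first event where max becomes 34:
  event 1: max (absent) -> 34  <-- first match

Answer: 1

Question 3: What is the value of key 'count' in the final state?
Answer: 15

Derivation:
Track key 'count' through all 6 events:
  event 1 (t=6: SET max = 34): count unchanged
  event 2 (t=14: SET max = -11): count unchanged
  event 3 (t=18: SET total = 38): count unchanged
  event 4 (t=19: SET max = 24): count unchanged
  event 5 (t=25: INC count by 10): count (absent) -> 10
  event 6 (t=31: INC count by 5): count 10 -> 15
Final: count = 15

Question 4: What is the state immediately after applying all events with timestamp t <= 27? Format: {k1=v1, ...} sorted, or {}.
Answer: {count=10, max=24, total=38}

Derivation:
Apply events with t <= 27 (5 events):
  after event 1 (t=6: SET max = 34): {max=34}
  after event 2 (t=14: SET max = -11): {max=-11}
  after event 3 (t=18: SET total = 38): {max=-11, total=38}
  after event 4 (t=19: SET max = 24): {max=24, total=38}
  after event 5 (t=25: INC count by 10): {count=10, max=24, total=38}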